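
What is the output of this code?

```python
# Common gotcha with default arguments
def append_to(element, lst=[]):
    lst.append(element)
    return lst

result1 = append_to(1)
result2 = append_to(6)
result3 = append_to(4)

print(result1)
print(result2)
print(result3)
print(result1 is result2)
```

Key concept: mutable default argument gotcha.
Step by step:
`result1 = append_to(1)` → result1 = [1]
`result2 = append_to(6)` → result1 = [1, 6] (same object as result2); result2 = [1, 6] (same object as result1)
`result3 = append_to(4)` → result1 = [1, 6, 4] (same object as result2, result3); result2 = [1, 6, 4] (same object as result1, result3); result3 = [1, 6, 4] (same object as result1, result2)
`print(result1)` → prints [1, 6, 4]
`print(result2)` → prints [1, 6, 4]
`print(result3)` → prints [1, 6, 4]
`print(result1 is result2)` → prints True

Answer:
[1, 6, 4]
[1, 6, 4]
[1, 6, 4]
True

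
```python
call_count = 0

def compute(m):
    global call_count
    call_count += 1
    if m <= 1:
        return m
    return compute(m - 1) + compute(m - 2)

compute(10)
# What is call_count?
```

Calls(m) = 1 + Calls(m-1) + Calls(m-2); Calls(0)=Calls(1)=1. For m=10 this gives 177.

Answer: 177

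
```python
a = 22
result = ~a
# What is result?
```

Trace:
`a = 22` → a = 22
`result = ~a` → result = -23
So result = -23

Answer: -23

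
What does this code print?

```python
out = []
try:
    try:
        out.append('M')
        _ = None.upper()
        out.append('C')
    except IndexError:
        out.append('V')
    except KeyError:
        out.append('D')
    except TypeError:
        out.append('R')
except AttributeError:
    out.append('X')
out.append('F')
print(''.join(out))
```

Execution trace: 'M' (try body) → 'X' (outer except AttributeError) → 'F' (after the try/except). Output: MXF

Answer: MXF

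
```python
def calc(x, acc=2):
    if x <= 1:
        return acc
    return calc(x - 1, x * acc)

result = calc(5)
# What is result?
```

Accumulator trace (n, acc): (5, 2) -> (4, 10) -> (3, 40) -> (2, 120) -> (1, 240) -> return 240

Answer: 240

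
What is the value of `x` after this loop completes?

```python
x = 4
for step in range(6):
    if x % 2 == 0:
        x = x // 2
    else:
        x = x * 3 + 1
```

Collatz-style transformation from 4
`x` takes the values: 4 → 2 → 1 → 4 → 2 → 1 → 4

Answer: 4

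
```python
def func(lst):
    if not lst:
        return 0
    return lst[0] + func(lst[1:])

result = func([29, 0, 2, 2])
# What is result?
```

29 + 0 + 2 + 2 + 0 = 33

Answer: 33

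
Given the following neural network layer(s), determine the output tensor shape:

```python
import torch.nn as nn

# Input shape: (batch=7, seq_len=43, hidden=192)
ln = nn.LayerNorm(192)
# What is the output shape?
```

Input: (7, 43, 192) -> Output: (7, 43, 192)

Answer: (7, 43, 192)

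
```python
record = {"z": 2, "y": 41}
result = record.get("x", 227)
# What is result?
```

Trace:
`record = {"z": 2, "y": 41}` → record = {'z': 2, 'y': 41}
`result = record.get("x", 227)` → result = 227
So result = 227

Answer: 227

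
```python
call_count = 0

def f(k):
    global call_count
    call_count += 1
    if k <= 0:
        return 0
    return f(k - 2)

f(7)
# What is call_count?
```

Linear recursion stepping by 2: 5 calls from k=7 down to ≤0.

Answer: 5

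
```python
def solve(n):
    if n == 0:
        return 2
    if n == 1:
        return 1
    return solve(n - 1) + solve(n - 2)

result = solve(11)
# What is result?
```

Build up from base cases: solve(0)=2, solve(1)=1, solve(2)=3, solve(3)=4, solve(4)=7, solve(5)=11, solve(6)=18, ..., solve(11)=199

Answer: 199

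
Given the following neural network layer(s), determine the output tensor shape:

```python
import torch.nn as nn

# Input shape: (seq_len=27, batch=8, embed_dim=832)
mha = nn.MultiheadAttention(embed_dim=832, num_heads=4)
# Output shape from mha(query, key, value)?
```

Input: (27, 8, 832) -> Output: (27, 8, 832)

Answer: (27, 8, 832)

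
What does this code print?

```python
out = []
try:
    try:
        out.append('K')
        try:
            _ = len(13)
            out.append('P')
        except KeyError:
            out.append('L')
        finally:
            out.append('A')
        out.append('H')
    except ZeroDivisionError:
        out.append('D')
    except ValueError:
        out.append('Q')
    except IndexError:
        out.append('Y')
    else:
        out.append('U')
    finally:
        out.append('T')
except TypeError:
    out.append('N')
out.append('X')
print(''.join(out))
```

Execution trace: 'K' (try body) → 'A' (inner finally) → 'T' (finally) → 'N' (outer except TypeError) → 'X' (after the try/except). Output: KATNX

Answer: KATNX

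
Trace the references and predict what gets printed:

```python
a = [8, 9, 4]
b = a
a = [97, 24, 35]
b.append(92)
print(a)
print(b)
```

Key concept: rebinding vs mutation: a is rebound to a new list, b still points at the original.
Step by step:
`a = [8, 9, 4]` → a = [8, 9, 4]
`b = a` → b = [8, 9, 4] (same object as a)
`a = [97, 24, 35]` → a = [97, 24, 35]
`b.append(92)` → b = [8, 9, 4, 92]
`print(a)` → prints [97, 24, 35]
`print(b)` → prints [8, 9, 4, 92]

Answer:
[97, 24, 35]
[8, 9, 4, 92]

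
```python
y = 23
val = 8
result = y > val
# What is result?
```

Trace:
`y = 23` → y = 23
`val = 8` → val = 8
`result = y > val` → result = True
So result = True

Answer: True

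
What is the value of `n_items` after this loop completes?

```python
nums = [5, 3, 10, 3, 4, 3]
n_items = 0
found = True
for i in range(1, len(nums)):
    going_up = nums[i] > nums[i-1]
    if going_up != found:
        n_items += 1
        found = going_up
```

Count direction changes in [5, 3, 10, 3, 4, 3]
`n_items` takes the values: 0 → 1 → 2 → 3 → 4 → 5

Answer: 5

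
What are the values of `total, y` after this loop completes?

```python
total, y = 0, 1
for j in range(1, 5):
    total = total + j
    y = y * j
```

Sum and factorial of 1 to 4
`total, y` takes the values: (0, 1) → (1, 1) → (3, 1) → (3, 2) → (6, 2) → (6, 6) → (10, 6) → (10, 24)

Answer: 10, 24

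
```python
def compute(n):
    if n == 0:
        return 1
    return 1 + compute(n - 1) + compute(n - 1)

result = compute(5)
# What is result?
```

compute(n) = 1 + 2·compute(n-1), compute(0)=1. Closed form: (1+1)·2^5 - 1 = 63.

Answer: 63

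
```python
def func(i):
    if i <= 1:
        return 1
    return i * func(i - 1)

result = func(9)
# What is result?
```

func(9) = 9 * 8 * 7 * 6 * 5 * 4 * 3 * 2 * 1 = 362880

Answer: 362880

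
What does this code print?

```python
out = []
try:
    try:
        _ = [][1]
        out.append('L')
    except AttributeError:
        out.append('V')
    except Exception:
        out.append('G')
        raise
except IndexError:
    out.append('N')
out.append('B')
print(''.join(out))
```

Execution trace: 'G' (inner except Exception) → 'N' (outer except IndexError) → 'B' (after the try/except). Output: GNB

Answer: GNB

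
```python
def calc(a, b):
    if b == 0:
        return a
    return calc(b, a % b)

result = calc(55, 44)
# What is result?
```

calc(55, 44) -> calc(44, 11) -> calc(11, 0) -> 11

Answer: 11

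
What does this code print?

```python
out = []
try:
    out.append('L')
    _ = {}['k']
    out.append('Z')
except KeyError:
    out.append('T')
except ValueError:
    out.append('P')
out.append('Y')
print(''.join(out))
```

Execution trace: 'L' (try body) → 'T' (except KeyError) → 'Y' (after the try/except). Output: LTY

Answer: LTY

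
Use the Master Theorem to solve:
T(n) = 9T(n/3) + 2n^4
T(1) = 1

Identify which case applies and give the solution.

a=9, b=3, f(n)=2n^4. log_3(9) = 2. Since c=4 > 2 and the regularity condition holds (9(n/3)^4 = (9/3^4)n^4 with 9/3^4 < 1), Case 3 applies: T(n) = Θ(f(n)) = O(n^4).

Answer: O(n^4) - Case 3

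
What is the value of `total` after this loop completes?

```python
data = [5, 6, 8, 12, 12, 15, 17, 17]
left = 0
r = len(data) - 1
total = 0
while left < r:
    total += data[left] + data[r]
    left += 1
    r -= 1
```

Sum of pairs from ends
`total` takes the values: 0 → 22 → 45 → 68 → 92

Answer: 92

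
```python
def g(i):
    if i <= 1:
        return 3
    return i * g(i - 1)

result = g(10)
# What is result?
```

g(10) = 10 * 9 * 8 * 7 * 6 * 5 * 4 * 3 * 2 * 3 = 10886400

Answer: 10886400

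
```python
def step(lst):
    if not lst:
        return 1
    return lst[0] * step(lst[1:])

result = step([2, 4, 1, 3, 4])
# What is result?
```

Product over [2, 4, 1, 3, 4] = 2 * 4 * 1 * 3 * 4 = 96

Answer: 96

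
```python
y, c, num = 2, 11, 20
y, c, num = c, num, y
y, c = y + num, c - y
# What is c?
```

Trace:
`y, c, num = 2, 11, 20` → y = 2; c = 11; num = 20
`y, c, num = c, num, y` → y = 11; c = 20; num = 2
`y, c = y + num, c - y` → y = 13; c = 9
So c = 9

Answer: 9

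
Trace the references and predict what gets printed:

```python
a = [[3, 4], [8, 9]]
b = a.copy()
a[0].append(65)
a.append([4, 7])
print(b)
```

Key concept: shallow copy with nested lists.
Step by step:
`a = [[3, 4], [8, 9]]` → a = [[3, 4], [8, 9]]
`b = a.copy()` → b = [[3, 4], [8, 9]]
`a[0].append(65)` → a = [[3, 4, 65], [8, 9]]; b = [[3, 4, 65], [8, 9]]
`a.append([4, 7])` → a = [[3, 4, 65], [8, 9], [4, 7]]
`print(b)` → prints [[3, 4, 65], [8, 9]]

Answer: [[3, 4, 65], [8, 9]]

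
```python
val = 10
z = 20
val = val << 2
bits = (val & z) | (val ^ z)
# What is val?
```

Trace:
`val = 10` → val = 10
`z = 20` → z = 20
`val = val << 2` → val = 40
`bits = (val & z) | (val ^ z)` → bits = 60
So val = 40

Answer: 40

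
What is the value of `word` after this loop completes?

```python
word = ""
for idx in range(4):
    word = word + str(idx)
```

Concatenate digits 0 to 3
`word` takes the values: "" → "0" → "01" → "012" → "0123"

Answer: "0123"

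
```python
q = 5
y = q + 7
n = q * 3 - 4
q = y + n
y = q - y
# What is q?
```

Trace:
`q = 5` → q = 5
`y = q + 7` → y = 12
`n = q * 3 - 4` → n = 11
`q = y + n` → q = 23
`y = q - y` → y = 11
So q = 23

Answer: 23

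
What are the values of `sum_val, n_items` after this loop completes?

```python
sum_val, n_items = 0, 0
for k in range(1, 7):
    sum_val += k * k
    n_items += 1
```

Sum of squares and count
`sum_val, n_items` takes the values: (0, 0) → (1, 0) → (1, 1) → (5, 1) → (5, 2) → (14, 2) → (14, 3) → (30, 3) → (30, 4) → (55, 4) → (55, 5) → (91, 5) → (91, 6)

Answer: 91, 6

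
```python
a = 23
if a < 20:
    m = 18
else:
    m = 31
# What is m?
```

Trace:
`a = 23` → a = 23
`if a < 20: ...` → a < 20 is False, take else branch → m = 31
So m = 31

Answer: 31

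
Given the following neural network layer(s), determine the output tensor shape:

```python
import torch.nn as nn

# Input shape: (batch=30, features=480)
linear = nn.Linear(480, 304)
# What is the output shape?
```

Input: (30, 480) -> Output: (30, 304)

Answer: (30, 304)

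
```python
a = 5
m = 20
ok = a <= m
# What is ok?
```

Trace:
`a = 5` → a = 5
`m = 20` → m = 20
`ok = a <= m` → ok = True
So ok = True

Answer: True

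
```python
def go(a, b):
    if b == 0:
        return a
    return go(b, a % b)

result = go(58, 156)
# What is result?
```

go(58, 156) -> go(156, 58) -> go(58, 40) -> go(40, 18) -> go(18, 4) -> go(4, 2) -> go(2, 0) -> 2

Answer: 2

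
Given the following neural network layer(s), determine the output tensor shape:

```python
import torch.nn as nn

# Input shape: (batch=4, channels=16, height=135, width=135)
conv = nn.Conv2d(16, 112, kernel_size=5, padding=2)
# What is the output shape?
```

Input: (4, 16, 135, 135) -> Output: (4, 112, 135, 135)

Answer: (4, 112, 135, 135)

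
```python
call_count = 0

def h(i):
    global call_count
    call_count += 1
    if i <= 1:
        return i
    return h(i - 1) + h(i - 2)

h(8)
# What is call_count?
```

Calls(i) = 1 + Calls(i-1) + Calls(i-2); Calls(0)=Calls(1)=1. For i=8 this gives 67.

Answer: 67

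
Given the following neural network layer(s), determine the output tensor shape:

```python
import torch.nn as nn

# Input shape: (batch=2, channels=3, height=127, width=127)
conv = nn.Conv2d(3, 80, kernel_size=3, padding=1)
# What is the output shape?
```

Input: (2, 3, 127, 127) -> Output: (2, 80, 127, 127)

Answer: (2, 80, 127, 127)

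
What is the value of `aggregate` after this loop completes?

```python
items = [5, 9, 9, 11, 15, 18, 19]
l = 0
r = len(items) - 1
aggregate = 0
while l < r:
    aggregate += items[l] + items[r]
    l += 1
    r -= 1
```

Sum of pairs from ends
`aggregate` takes the values: 0 → 24 → 51 → 75

Answer: 75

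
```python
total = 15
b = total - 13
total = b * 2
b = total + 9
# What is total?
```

Trace:
`total = 15` → total = 15
`b = total - 13` → b = 2
`total = b * 2` → total = 4
`b = total + 9` → b = 13
So total = 4

Answer: 4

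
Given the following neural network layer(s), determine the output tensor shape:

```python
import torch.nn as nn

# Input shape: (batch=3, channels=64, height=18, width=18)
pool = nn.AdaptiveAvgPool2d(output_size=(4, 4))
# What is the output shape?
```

Input: (3, 64, 18, 18) -> Output: (3, 64, 4, 4)

Answer: (3, 64, 4, 4)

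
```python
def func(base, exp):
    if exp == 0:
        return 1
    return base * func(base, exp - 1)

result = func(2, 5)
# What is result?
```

func(2, 5) = 2 * 2 * 2 * 2 * 2 = 32

Answer: 32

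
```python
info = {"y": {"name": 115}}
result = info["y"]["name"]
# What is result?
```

Trace:
`info = {"y": {"name": 115}}` → info = {'y': {'name': 115}}
`result = info["y"]["name"]` → result = 115
So result = 115

Answer: 115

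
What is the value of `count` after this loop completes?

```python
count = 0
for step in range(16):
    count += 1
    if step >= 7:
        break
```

Loop breaks when step reaches 7, count is 8
`count` takes the values: 0 → 1 → 2 → 3 → 4 → 5 → 6 → 7 → 8

Answer: 8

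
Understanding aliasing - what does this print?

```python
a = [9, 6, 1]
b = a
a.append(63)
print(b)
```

Key concept: basic list aliasing.
Step by step:
`a = [9, 6, 1]` → a = [9, 6, 1]
`b = a` → b = [9, 6, 1] (same object as a)
`a.append(63)` → a = [9, 6, 1, 63] (same object as b); b = [9, 6, 1, 63] (same object as a)
`print(b)` → prints [9, 6, 1, 63]

Answer: [9, 6, 1, 63]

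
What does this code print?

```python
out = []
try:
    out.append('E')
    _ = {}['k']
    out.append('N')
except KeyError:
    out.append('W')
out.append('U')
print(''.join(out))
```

Execution trace: 'E' (try body) → 'W' (except KeyError) → 'U' (after the try/except). Output: EWU

Answer: EWU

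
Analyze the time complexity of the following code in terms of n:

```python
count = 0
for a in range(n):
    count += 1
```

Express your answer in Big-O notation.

Each loop level contributes: n. Multiplying the contributions gives O(n).

Answer: O(n)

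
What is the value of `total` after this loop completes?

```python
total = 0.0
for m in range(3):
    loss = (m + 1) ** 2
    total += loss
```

Sum of squared losses 1² + 2² + ... + 3²
`total` takes the values: 0.0 → 1.0 → 5.0 → 14.0

Answer: 14.0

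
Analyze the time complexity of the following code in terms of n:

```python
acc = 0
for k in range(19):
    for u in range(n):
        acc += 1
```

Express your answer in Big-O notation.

Each loop level contributes: 1 × n. Multiplying the contributions gives O(n).

Answer: O(n)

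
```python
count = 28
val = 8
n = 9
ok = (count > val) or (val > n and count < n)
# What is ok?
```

Trace:
`count = 28` → count = 28
`val = 8` → val = 8
`n = 9` → n = 9
`ok = (count > val) or (val > n and count < n)` → ok = True
So ok = True

Answer: True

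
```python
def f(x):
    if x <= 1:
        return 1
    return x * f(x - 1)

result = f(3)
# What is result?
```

f(3) = 3 * 2 * 1 = 6

Answer: 6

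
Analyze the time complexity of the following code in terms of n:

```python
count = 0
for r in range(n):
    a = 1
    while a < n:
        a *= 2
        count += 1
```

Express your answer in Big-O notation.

Each loop level contributes: n × log n. Multiplying the contributions gives O(n log n).

Answer: O(n log n)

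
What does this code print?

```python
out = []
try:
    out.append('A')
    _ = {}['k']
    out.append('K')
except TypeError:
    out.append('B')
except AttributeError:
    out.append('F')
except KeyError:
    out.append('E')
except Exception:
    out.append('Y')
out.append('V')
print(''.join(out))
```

Execution trace: 'A' (try body) → 'E' (except KeyError) → 'V' (after the try/except). Output: AEV

Answer: AEV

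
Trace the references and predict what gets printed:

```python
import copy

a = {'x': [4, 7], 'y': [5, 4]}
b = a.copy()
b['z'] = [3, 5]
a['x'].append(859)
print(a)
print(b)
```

Key concept: shallow copy of dict with mutable values.
Step by step:
`a = {'x': [4, 7], 'y': [5, 4]}` → a = {'x': [4, 7], 'y': [5, 4]}
`b = a.copy()` → b = {'x': [4, 7], 'y': [5, 4]}
`b['z'] = [3, 5]` → b = {'x': [4, 7], 'y': [5, 4], 'z': [3, 5]}
`a['x'].append(859)` → a = {'x': [4, 7, 859], 'y': [5, 4]}; b = {'x': [4, 7, 859], 'y': [5, 4], 'z': [3, 5]}
`print(a)` → prints {'x': [4, 7, 859], 'y': [5, 4]}
`print(b)` → prints {'x': [4, 7, 859], 'y': [5, 4], 'z': [3, 5]}

Answer:
{'x': [4, 7, 859], 'y': [5, 4]}
{'x': [4, 7, 859], 'y': [5, 4], 'z': [3, 5]}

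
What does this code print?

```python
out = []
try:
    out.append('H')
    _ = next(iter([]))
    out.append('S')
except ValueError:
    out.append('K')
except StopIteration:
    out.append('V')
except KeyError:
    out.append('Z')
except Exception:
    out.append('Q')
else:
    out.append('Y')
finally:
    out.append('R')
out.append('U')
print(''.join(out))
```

Execution trace: 'H' (try body) → 'V' (except StopIteration) → 'R' (finally) → 'U' (after the try/except). Output: HVRU

Answer: HVRU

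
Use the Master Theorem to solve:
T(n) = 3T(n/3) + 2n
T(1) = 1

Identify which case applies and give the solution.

a=3, b=3, f(n)=2n. log_3(3) = 1. Since c=1 = 1, Case 2 applies: T(n) = Θ(n^log_b(a) · log n) = O(n log n).

Answer: O(n log n) - Case 2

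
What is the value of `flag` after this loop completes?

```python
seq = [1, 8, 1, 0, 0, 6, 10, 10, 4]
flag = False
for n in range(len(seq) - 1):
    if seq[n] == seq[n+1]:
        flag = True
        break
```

Check consecutive duplicates in [1, 8, 1, 0, 0, 6, 10, 10, 4]
`flag` takes the values: False → True

Answer: True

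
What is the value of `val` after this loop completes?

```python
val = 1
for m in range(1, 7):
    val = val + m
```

Start at 1, add 1 through 6
`val` takes the values: 1 → 2 → 4 → 7 → 11 → 16 → 22

Answer: 22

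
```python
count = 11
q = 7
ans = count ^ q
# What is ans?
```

Trace:
`count = 11` → count = 11
`q = 7` → q = 7
`ans = count ^ q` → ans = 12
So ans = 12

Answer: 12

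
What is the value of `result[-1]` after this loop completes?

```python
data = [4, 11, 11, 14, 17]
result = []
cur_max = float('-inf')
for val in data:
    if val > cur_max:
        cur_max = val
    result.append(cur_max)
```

Running max ends at 17
`result` takes the values: [] → [4] → [4, 11] → [4, 11, 11] → [4, 11, 11, 14] → [4, 11, 11, 14, 17]
So `result[-1]` = 17

Answer: 17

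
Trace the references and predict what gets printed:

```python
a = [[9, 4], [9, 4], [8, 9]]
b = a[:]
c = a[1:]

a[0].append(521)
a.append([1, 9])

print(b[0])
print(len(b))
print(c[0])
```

Key concept: slice with nested mutation.
Step by step:
`a = [[9, 4], [9, 4], [8, 9]]` → a = [[9, 4], [9, 4], [8, 9]]
`b = a[:]` → b = [[9, 4], [9, 4], [8, 9]]
`c = a[1:]` → c = [[9, 4], [8, 9]]
`a[0].append(521)` → a = [[9, 4, 521], [9, 4], [8, 9]]; b = [[9, 4, 521], [9, 4], [8, 9]]
`a.append([1, 9])` → a = [[9, 4, 521], [9, 4], [8, 9], [1, 9]]
`print(b[0])` → prints [9, 4, 521]
`print(len(b))` → prints 3
`print(c[0])` → prints [9, 4]

Answer:
[9, 4, 521]
3
[9, 4]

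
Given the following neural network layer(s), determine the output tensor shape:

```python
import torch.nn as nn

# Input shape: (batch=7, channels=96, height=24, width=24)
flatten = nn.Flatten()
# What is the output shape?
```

Input: (7, 96, 24, 24) -> Output: (7, 55296)

Answer: (7, 55296)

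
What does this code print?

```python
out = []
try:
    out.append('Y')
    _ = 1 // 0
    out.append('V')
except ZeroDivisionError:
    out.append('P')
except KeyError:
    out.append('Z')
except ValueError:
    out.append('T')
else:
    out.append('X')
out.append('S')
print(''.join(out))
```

Execution trace: 'Y' (try body) → 'P' (except ZeroDivisionError) → 'S' (after the try/except). Output: YPS

Answer: YPS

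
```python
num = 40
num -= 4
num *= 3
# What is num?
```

Trace:
`num = 40` → num = 40
`num -= 4` → num = 36
`num *= 3` → num = 108
So num = 108

Answer: 108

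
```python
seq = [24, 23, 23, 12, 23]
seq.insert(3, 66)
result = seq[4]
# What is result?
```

Trace:
`seq = [24, 23, 23, 12, 23]` → seq = [24, 23, 23, 12, 23]
`seq.insert(3, 66)` → seq = [24, 23, 23, 66, 12, 23]
`result = seq[4]` → result = 12
So result = 12

Answer: 12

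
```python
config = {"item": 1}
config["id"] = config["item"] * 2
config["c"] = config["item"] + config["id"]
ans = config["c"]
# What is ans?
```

Trace:
`config = {"item": 1}` → config = {'item': 1}
`config["id"] = config["item"] * 2` → config = {'item': 1, 'id': 2}
`config["c"] = config["item"] + config["id"]` → config = {'item': 1, 'id': 2, 'c': 3}
`ans = config["c"]` → ans = 3
So ans = 3

Answer: 3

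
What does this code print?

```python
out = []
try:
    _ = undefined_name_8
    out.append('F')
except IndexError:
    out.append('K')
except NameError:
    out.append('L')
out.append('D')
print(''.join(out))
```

Execution trace: 'L' (except NameError) → 'D' (after the try/except). Output: LD

Answer: LD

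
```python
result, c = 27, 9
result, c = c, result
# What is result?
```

Trace:
`result, c = 27, 9` → result = 27; c = 9
`result, c = c, result` → result = 9; c = 27
So result = 9

Answer: 9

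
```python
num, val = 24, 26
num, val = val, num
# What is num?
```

Trace:
`num, val = 24, 26` → num = 24; val = 26
`num, val = val, num` → num = 26; val = 24
So num = 26

Answer: 26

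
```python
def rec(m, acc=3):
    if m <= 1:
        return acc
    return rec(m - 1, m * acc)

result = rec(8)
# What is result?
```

Accumulator trace (n, acc): (8, 3) -> (7, 24) -> (6, 168) -> (5, 1008) -> (4, 5040) -> (3, 20160) -> (2, 60480) -> (1, 120960) -> return 120960

Answer: 120960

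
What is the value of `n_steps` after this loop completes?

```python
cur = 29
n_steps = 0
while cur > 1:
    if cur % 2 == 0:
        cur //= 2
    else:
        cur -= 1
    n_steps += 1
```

Steps to reduce 29 to 1
`n_steps` takes the values: 0 → 1 → 2 → 3 → 4 → 5 → 6 → 7

Answer: 7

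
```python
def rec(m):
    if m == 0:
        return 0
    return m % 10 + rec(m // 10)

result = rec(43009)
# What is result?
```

Sum of digits of 43009: 9 + 0 + 0 + 3 + 4 = 16

Answer: 16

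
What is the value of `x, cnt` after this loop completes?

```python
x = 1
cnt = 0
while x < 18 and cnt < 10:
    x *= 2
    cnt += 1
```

Double until >= 18 or 10 iterations
`x, cnt` takes the values: (1, 0) → (2, 0) → (2, 1) → (4, 1) → (4, 2) → (8, 2) → (8, 3) → (16, 3) → (16, 4) → (32, 4) → (32, 5)

Answer: 32, 5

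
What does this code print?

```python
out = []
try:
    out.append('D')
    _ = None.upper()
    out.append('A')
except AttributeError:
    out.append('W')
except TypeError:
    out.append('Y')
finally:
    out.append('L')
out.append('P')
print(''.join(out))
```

Execution trace: 'D' (try body) → 'W' (except AttributeError) → 'L' (finally) → 'P' (after the try/except). Output: DWLP

Answer: DWLP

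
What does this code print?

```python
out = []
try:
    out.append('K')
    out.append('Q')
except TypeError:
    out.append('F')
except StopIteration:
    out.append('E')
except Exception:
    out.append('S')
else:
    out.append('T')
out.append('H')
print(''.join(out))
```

Execution trace: 'K' (try body) → 'Q' (try body, no exception) → 'T' (else) → 'H' (after the try/except). Output: KQTH

Answer: KQTH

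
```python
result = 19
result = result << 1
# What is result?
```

Trace:
`result = 19` → result = 19
`result = result << 1` → result = 38
So result = 38

Answer: 38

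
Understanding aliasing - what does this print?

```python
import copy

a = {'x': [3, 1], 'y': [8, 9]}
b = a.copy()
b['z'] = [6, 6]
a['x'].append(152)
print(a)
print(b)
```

Key concept: shallow copy of dict with mutable values.
Step by step:
`a = {'x': [3, 1], 'y': [8, 9]}` → a = {'x': [3, 1], 'y': [8, 9]}
`b = a.copy()` → b = {'x': [3, 1], 'y': [8, 9]}
`b['z'] = [6, 6]` → b = {'x': [3, 1], 'y': [8, 9], 'z': [6, 6]}
`a['x'].append(152)` → a = {'x': [3, 1, 152], 'y': [8, 9]}; b = {'x': [3, 1, 152], 'y': [8, 9], 'z': [6, 6]}
`print(a)` → prints {'x': [3, 1, 152], 'y': [8, 9]}
`print(b)` → prints {'x': [3, 1, 152], 'y': [8, 9], 'z': [6, 6]}

Answer:
{'x': [3, 1, 152], 'y': [8, 9]}
{'x': [3, 1, 152], 'y': [8, 9], 'z': [6, 6]}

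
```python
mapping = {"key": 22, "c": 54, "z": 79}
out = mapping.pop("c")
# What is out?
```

Trace:
`mapping = {"key": 22, "c": 54, "z": 79}` → mapping = {'key': 22, 'c': 54, 'z': 79}
`out = mapping.pop("c")` → mapping = {'key': 22, 'z': 79}; out = 54
So out = 54

Answer: 54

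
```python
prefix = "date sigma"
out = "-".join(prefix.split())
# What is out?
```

Trace:
`prefix = "date sigma"` → prefix = 'date sigma'
`out = "-".join(prefix.split())` → out = 'date-sigma'
So out = 'date-sigma'

Answer: 'date-sigma'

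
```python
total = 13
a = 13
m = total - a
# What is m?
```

Trace:
`total = 13` → total = 13
`a = 13` → a = 13
`m = total - a` → m = 0
So m = 0

Answer: 0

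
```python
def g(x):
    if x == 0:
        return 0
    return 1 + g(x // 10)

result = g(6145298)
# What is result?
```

Count of digits of 6145298: 7

Answer: 7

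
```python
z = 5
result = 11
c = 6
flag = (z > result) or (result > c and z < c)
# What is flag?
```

Trace:
`z = 5` → z = 5
`result = 11` → result = 11
`c = 6` → c = 6
`flag = (z > result) or (result > c and z < c)` → flag = True
So flag = True

Answer: True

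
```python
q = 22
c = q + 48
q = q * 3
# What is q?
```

Trace:
`q = 22` → q = 22
`c = q + 48` → c = 70
`q = q * 3` → q = 66
So q = 66

Answer: 66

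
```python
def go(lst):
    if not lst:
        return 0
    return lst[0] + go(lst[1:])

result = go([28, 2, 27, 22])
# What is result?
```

28 + 2 + 27 + 22 + 0 = 79

Answer: 79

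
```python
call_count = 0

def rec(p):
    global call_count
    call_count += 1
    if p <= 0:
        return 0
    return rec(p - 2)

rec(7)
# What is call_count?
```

Linear recursion stepping by 2: 5 calls from p=7 down to ≤0.

Answer: 5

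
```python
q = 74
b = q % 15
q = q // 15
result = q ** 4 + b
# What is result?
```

Trace:
`q = 74` → q = 74
`b = q % 15` → b = 14
`q = q // 15` → q = 4
`result = q ** 4 + b` → result = 270
So result = 270

Answer: 270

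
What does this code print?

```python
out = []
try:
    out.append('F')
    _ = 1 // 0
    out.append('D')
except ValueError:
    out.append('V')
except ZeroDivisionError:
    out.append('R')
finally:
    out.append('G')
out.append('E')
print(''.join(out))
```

Execution trace: 'F' (try body) → 'R' (except ZeroDivisionError) → 'G' (finally) → 'E' (after the try/except). Output: FRGE

Answer: FRGE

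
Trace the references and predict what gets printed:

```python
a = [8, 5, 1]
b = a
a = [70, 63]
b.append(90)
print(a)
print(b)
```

Key concept: rebinding vs mutation: a is rebound to a new list, b still points at the original.
Step by step:
`a = [8, 5, 1]` → a = [8, 5, 1]
`b = a` → b = [8, 5, 1] (same object as a)
`a = [70, 63]` → a = [70, 63]
`b.append(90)` → b = [8, 5, 1, 90]
`print(a)` → prints [70, 63]
`print(b)` → prints [8, 5, 1, 90]

Answer:
[70, 63]
[8, 5, 1, 90]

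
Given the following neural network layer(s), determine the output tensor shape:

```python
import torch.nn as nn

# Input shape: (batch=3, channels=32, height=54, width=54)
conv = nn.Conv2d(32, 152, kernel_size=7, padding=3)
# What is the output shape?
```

Input: (3, 32, 54, 54) -> Output: (3, 152, 54, 54)

Answer: (3, 152, 54, 54)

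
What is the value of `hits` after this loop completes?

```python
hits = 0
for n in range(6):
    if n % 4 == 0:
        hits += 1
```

Count numbers divisible by 4 in range(6)
`hits` takes the values: 0 → 1 → 2

Answer: 2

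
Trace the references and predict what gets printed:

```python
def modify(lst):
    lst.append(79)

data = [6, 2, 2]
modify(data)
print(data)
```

Key concept: function modifies passed list.
Step by step:
`data = [6, 2, 2]` → data = [6, 2, 2]
`modify(data)` → data = [6, 2, 2, 79]
`print(data)` → prints [6, 2, 2, 79]

Answer: [6, 2, 2, 79]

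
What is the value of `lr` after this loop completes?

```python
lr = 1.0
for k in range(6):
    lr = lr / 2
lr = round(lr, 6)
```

Halving LR 6 times: 1 / 2^6
`lr` takes the values: 1.0 → 0.5 → 0.25 → 0.125 → 0.0625 → 0.03125 → 0.015625

Answer: 0.015625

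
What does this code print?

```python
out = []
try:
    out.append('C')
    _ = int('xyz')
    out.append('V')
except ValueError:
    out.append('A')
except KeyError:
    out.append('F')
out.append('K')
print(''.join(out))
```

Execution trace: 'C' (try body) → 'A' (except ValueError) → 'K' (after the try/except). Output: CAK

Answer: CAK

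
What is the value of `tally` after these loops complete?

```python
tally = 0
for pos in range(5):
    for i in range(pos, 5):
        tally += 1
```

Upper triangle: 5 + 4 + ... + 1
`tally` takes the values: 0 → 1 → 2 → 3 → 4 → 5 → 6 → 7 → 8 → 9 → 10 → 11 → 12 → 13 → 14 → 15

Answer: 15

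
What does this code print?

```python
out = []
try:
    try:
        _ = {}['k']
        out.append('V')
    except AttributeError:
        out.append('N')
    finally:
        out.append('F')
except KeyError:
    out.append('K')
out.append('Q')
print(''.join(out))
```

Execution trace: 'F' (finally) → 'K' (outer except KeyError) → 'Q' (after the try/except). Output: FKQ

Answer: FKQ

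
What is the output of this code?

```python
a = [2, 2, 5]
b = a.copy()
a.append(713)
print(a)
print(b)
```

Key concept: list.copy() creates independent copy.
Step by step:
`a = [2, 2, 5]` → a = [2, 2, 5]
`b = a.copy()` → b = [2, 2, 5]
`a.append(713)` → a = [2, 2, 5, 713]
`print(a)` → prints [2, 2, 5, 713]
`print(b)` → prints [2, 2, 5]

Answer:
[2, 2, 5, 713]
[2, 2, 5]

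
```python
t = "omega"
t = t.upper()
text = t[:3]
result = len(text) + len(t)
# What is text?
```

Trace:
`t = "omega"` → t = 'omega'
`t = t.upper()` → t = 'OMEGA'
`text = t[:3]` → text = 'OME'
`result = len(text) + len(t)` → result = 8
So text = 'OME'

Answer: 'OME'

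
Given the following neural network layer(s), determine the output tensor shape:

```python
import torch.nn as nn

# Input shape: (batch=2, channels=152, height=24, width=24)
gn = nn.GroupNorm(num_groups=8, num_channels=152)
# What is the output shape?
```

Input: (2, 152, 24, 24) -> Output: (2, 152, 24, 24)

Answer: (2, 152, 24, 24)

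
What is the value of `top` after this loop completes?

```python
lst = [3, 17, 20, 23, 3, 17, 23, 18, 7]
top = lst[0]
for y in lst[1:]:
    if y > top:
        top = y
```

Maximum of [3, 17, 20, 23, 3, 17, 23, 18, 7]
`top` takes the values: 3 → 17 → 20 → 23

Answer: 23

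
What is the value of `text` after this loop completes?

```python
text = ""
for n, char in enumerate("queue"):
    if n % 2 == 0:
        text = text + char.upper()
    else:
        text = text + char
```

Uppercase even positions in 'queue'
`text` takes the values: "" → "Q" → "Qu" → "QuE" → "QuEu" → "QuEuE"

Answer: "QuEuE"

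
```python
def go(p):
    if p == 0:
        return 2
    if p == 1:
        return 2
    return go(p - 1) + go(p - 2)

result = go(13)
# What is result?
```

Build up from base cases: go(0)=2, go(1)=2, go(2)=4, go(3)=6, go(4)=10, go(5)=16, go(6)=26, ..., go(13)=754

Answer: 754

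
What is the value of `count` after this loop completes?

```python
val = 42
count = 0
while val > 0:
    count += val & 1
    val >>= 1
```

Count set bits in 42 (binary: 0b101010)
`count` takes the values: 0 → 1 → 2 → 3

Answer: 3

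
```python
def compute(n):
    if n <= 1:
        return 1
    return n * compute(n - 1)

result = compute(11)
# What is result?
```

compute(11) = 11 * 10 * 9 * 8 * 7 * 6 * 5 * 4 * 3 * 2 * 1 = 39916800

Answer: 39916800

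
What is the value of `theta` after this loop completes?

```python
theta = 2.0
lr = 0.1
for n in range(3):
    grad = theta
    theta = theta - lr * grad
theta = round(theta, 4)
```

Gradient descent: w = 2.0 * (1 - 0.1)^3
`theta` takes the values: 2.0 → 1.8 → 1.62 → 1.458

Answer: 1.458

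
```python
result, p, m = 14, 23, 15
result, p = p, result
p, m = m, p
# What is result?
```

Trace:
`result, p, m = 14, 23, 15` → result = 14; p = 23; m = 15
`result, p = p, result` → result = 23; p = 14
`p, m = m, p` → p = 15; m = 14
So result = 23

Answer: 23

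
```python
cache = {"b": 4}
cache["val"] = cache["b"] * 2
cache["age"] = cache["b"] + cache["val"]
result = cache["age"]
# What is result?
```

Trace:
`cache = {"b": 4}` → cache = {'b': 4}
`cache["val"] = cache["b"] * 2` → cache = {'b': 4, 'val': 8}
`cache["age"] = cache["b"] + cache["val"]` → cache = {'b': 4, 'val': 8, 'age': 12}
`result = cache["age"]` → result = 12
So result = 12

Answer: 12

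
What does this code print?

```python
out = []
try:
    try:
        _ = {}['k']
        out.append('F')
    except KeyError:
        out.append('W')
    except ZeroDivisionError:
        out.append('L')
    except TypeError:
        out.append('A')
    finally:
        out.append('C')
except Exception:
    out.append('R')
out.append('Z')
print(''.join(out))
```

Execution trace: 'W' (inner except KeyError) → 'C' (inner finally) → 'Z' (after the try/except). Output: WCZ

Answer: WCZ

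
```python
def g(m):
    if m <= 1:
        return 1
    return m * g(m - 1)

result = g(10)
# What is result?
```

g(10) = 10 * 9 * 8 * 7 * 6 * 5 * 4 * 3 * 2 * 1 = 3628800

Answer: 3628800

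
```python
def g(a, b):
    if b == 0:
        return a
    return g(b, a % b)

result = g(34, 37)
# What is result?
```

g(34, 37) -> g(37, 34) -> g(34, 3) -> g(3, 1) -> g(1, 0) -> 1

Answer: 1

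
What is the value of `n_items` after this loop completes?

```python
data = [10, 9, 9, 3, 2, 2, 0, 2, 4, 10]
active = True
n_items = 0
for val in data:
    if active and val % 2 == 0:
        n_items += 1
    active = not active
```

Count even values at even positions
`n_items` takes the values: 0 → 1 → 2 → 3 → 4

Answer: 4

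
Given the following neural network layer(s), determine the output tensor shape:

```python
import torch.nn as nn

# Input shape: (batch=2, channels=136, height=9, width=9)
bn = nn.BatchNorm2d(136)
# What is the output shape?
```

Input: (2, 136, 9, 9) -> Output: (2, 136, 9, 9)

Answer: (2, 136, 9, 9)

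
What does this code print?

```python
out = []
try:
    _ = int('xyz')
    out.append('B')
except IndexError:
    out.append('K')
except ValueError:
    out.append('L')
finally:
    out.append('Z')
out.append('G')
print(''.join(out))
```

Execution trace: 'L' (except ValueError) → 'Z' (finally) → 'G' (after the try/except). Output: LZG

Answer: LZG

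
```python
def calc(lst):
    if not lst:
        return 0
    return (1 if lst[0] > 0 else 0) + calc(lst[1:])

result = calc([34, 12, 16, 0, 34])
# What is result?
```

Count of positive elements in [34, 12, 16, 0, 34] = 4

Answer: 4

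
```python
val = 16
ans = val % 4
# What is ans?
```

Trace:
`val = 16` → val = 16
`ans = val % 4` → ans = 0
So ans = 0

Answer: 0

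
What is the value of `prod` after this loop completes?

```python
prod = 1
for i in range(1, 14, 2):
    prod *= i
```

Product of 1, 3, 5, ... up to 13
`prod` takes the values: 1 → 3 → 15 → 105 → 945 → 10395 → 135135

Answer: 135135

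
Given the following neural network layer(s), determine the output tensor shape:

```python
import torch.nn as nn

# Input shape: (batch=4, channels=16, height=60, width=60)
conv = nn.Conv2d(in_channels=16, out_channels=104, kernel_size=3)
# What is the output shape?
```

Input: (4, 16, 60, 60) -> Output: (4, 104, 58, 58)

Answer: (4, 104, 58, 58)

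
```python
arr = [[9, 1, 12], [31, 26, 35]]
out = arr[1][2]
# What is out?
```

Trace:
`arr = [[9, 1, 12], [31, 26, 35]]` → arr = [[9, 1, 12], [31, 26, 35]]
`out = arr[1][2]` → out = 35
So out = 35

Answer: 35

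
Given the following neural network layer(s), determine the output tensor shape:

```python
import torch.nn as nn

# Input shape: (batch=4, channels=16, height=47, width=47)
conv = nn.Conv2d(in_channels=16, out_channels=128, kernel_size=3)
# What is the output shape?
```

Input: (4, 16, 47, 47) -> Output: (4, 128, 45, 45)

Answer: (4, 128, 45, 45)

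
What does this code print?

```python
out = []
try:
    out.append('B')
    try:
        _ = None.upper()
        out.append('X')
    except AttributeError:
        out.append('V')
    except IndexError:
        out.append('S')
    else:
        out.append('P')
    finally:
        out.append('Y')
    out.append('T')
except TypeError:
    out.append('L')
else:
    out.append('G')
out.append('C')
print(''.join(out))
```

Execution trace: 'B' (try body) → 'V' (inner except AttributeError) → 'Y' (inner finally) → 'T' (try body, no exception) → 'G' (else) → 'C' (after the try/except). Output: BVYTGC

Answer: BVYTGC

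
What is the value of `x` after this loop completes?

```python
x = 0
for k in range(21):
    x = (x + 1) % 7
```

Increment mod 7, 21 times = 0
`x` takes the values: 0 → 1 → 2 → 3 → 4 → 5 → 6 → 0 → 1 → 2 → 3 → 4 → 5 → 6 → 0 → 1 → 2 → 3 → 4 → 5 → 6 → 0

Answer: 0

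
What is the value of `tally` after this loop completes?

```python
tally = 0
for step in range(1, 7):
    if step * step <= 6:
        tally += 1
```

Count numbers where step² ≤ 6
`tally` takes the values: 0 → 1 → 2

Answer: 2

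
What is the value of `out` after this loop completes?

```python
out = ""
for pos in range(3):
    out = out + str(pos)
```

Concatenate digits 0 to 2
`out` takes the values: "" → "0" → "01" → "012"

Answer: "012"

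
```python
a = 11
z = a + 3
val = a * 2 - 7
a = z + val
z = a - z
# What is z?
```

Trace:
`a = 11` → a = 11
`z = a + 3` → z = 14
`val = a * 2 - 7` → val = 15
`a = z + val` → a = 29
`z = a - z` → z = 15
So z = 15

Answer: 15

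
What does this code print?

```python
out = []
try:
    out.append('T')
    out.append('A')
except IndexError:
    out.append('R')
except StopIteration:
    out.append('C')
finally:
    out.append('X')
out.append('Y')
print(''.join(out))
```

Execution trace: 'T' (try body) → 'A' (try body, no exception) → 'X' (finally) → 'Y' (after the try/except). Output: TAXY

Answer: TAXY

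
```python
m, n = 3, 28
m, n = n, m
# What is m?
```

Trace:
`m, n = 3, 28` → m = 3; n = 28
`m, n = n, m` → m = 28; n = 3
So m = 28

Answer: 28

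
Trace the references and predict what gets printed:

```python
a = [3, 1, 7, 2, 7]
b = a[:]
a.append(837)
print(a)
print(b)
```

Key concept: slice [:] creates copy.
Step by step:
`a = [3, 1, 7, 2, 7]` → a = [3, 1, 7, 2, 7]
`b = a[:]` → b = [3, 1, 7, 2, 7]
`a.append(837)` → a = [3, 1, 7, 2, 7, 837]
`print(a)` → prints [3, 1, 7, 2, 7, 837]
`print(b)` → prints [3, 1, 7, 2, 7]

Answer:
[3, 1, 7, 2, 7, 837]
[3, 1, 7, 2, 7]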